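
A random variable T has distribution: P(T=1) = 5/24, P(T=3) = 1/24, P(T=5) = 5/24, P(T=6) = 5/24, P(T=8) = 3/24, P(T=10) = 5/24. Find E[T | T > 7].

P(T > 7) = 1/3.
Σ over the event: 8·1/8 + 10·5/24 = 37/12.
E[T | T > 7] = (37/12) / (1/3) = 37/4.

37/4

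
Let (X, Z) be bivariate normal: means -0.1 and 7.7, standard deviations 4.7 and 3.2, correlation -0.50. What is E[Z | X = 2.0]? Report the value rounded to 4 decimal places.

6.9851

For a bivariate normal, E[Z | X=x] = μ_Z + ρ·(σ_Z/σ_X)·(x − μ_X).
E[Z | X=2.0] = 7.7 + (-0.50)·(3.2/4.7)·(2.0 − (-0.1)) = 7.7 + (-0.34043)·(2.1) = 6.9851.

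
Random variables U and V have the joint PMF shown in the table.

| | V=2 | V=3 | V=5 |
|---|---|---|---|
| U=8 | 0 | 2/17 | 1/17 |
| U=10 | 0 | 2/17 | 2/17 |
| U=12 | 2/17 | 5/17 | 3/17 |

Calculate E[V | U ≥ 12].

P(U ≥ 12) = 10/17.
Σ V·P over the event = 2·(2/17) + 3·(5/17) + 5·(3/17) = 2.
E[V | U ≥ 12] = (2) / (10/17) = 17/5.

17/5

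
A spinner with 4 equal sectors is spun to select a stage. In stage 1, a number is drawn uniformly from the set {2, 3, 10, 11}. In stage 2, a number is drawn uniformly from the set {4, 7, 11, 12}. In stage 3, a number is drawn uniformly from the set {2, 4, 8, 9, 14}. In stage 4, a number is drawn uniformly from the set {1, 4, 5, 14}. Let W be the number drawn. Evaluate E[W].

E[W | stage 1] = (2+3+10+11)/4 = 13/2.
E[W | stage 2] = (4+7+11+12)/4 = 17/2.
E[W | stage 3] = (2+4+8+9+14)/5 = 37/5.
E[W | stage 4] = (1+4+5+14)/4 = 6.
E[W] = (1/4)·(13/2) + (1/4)·(17/2) + (1/4)·(37/5) + (1/4)·(6) = 71/10.

71/10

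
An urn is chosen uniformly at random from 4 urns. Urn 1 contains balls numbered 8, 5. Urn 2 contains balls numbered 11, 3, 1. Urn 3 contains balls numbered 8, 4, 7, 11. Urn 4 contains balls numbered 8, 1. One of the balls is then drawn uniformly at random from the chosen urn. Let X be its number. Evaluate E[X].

E[X | urn 1] = (8+5)/2 = 13/2.
E[X | urn 2] = (11+3+1)/3 = 5.
E[X | urn 3] = (8+4+7+11)/4 = 15/2.
E[X | urn 4] = (8+1)/2 = 9/2.
By the law of total expectation,
E[X] = (1/4)·(13/2) + (1/4)·(5) + (1/4)·(15/2) + (1/4)·(9/2) = 47/8.

47/8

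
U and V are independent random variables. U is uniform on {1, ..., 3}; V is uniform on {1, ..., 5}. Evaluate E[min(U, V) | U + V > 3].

23/12

P(U + V > 3) = 4/5.
Summing min(U,V)·P(x,y) over outcomes with U + V > 3 gives 23/15.
E[min(U, V) | U + V > 3] = (23/15) / (4/5) = 23/12.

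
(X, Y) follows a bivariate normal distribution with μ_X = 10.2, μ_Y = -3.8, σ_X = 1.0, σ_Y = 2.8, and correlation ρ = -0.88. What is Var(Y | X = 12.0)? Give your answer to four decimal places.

For a bivariate normal, Var(Y | X=x) = σ_Y²(1 − ρ²).
Var(Y | X=12.0) = (2.8)²·(1 − (-0.88)²) = 7.84·0.2256 = 1.7687.

1.7687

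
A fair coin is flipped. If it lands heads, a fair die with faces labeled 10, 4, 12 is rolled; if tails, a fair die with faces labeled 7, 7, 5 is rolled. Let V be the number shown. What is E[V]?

15/2

E[V | heads] = (10+4+12)/3 = 26/3.
E[V | tails] = (7+7+5)/3 = 19/3.
E[V] = (1/2)·(26/3) + (1/2)·(19/3) = 15/2.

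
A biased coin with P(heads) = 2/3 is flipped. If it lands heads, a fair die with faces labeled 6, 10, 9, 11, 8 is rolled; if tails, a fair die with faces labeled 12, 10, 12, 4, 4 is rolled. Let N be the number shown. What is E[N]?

26/3

E[N | heads] = (6+10+9+11+8)/5 = 44/5.
E[N | tails] = (12+10+12+4+4)/5 = 42/5.
By the law of total expectation,
E[N] = (2/3)·(44/5) + (1/3)·(42/5) = 26/3.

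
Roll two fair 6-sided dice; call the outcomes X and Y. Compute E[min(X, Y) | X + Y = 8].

14/5

Outcomes with X + Y = 8: (2,6), (3,5), (4,4), (5,3), (6,2), each with probability 1/36.
E[min(X, Y) | X + Y = 8] = (2 + 3 + 4 + 3 + 2) / 5 = 14/5.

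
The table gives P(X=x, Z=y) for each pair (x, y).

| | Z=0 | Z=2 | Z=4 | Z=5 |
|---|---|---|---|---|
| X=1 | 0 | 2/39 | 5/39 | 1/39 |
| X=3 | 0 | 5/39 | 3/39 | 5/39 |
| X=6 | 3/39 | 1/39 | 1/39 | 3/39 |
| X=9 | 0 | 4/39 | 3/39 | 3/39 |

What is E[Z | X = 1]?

P(X = 1) = 8/39.
Σ Z·P over the event = 2·(2/39) + 4·(5/39) + 5·(1/39) = 29/39.
E[Z | X = 1] = (29/39) / (8/39) = 29/8.

29/8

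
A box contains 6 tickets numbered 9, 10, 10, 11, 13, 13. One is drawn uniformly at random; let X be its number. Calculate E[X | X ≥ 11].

P(X ≥ 11) = 1/2.
Σ over the event: 11·1/6 + 13·1/3 = 37/6.
E[X | X ≥ 11] = (37/6) / (1/2) = 37/3.

37/3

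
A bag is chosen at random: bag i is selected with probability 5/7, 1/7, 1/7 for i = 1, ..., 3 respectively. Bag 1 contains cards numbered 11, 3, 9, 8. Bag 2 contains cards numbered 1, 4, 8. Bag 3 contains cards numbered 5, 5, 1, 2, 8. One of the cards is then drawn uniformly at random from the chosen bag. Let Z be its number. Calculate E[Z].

2837/420

E[Z | bag 1] = (11+3+9+8)/4 = 31/4.
E[Z | bag 2] = (1+4+8)/3 = 13/3.
E[Z | bag 3] = (5+5+1+2+8)/5 = 21/5.
By the law of total expectation,
E[Z] = (5/7)·(31/4) + (1/7)·(13/3) + (1/7)·(21/5) = 2837/420.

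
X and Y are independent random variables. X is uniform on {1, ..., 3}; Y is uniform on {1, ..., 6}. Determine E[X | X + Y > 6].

7/3

Outcomes with X + Y > 6: (1,6), (2,5), (2,6), (3,4), (3,5), (3,6), each with probability 1/18.
E[X | X + Y > 6] = (1 + 2 + 2 + 3 + 3 + 3) / 6 = 7/3.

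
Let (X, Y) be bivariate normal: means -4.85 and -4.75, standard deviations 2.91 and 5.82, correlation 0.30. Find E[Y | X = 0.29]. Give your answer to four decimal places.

-1.6660

For a bivariate normal, E[Y | X=x] = μ_Y + ρ·(σ_Y/σ_X)·(x − μ_X).
E[Y | X=0.29] = -4.75 + (0.30)·(5.82/2.91)·(0.29 − (-4.85)) = -4.75 + (0.6)·(5.14) = -1.6660.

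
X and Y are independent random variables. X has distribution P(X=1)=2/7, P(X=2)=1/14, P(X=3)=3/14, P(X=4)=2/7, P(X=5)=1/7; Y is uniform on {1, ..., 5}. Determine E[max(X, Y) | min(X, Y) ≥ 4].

P(min(X, Y) ≥ 4) = 6/35.
Summing max(X,Y)·P(x,y) over outcomes with min(X, Y) ≥ 4 gives 4/5.
E[max(X, Y) | min(X, Y) ≥ 4] = (4/5) / (6/35) = 14/3.

14/3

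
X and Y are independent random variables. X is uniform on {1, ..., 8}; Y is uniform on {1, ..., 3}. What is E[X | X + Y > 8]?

Outcomes with X + Y > 8: (6,3), (7,2), (7,3), (8,1), (8,2), (8,3), each with probability 1/24.
E[X | X + Y > 8] = (6 + 7 + 7 + 8 + 8 + 8) / 6 = 22/3.

22/3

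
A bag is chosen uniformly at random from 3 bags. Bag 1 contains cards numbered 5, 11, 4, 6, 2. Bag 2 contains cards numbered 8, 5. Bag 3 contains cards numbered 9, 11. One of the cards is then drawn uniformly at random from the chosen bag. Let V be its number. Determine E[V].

221/30

E[V | bag 1] = (5+11+4+6+2)/5 = 28/5.
E[V | bag 2] = (8+5)/2 = 13/2.
E[V | bag 3] = (9+11)/2 = 10.
E[V] = (1/3)·(28/5) + (1/3)·(13/2) + (1/3)·(10) = 221/30.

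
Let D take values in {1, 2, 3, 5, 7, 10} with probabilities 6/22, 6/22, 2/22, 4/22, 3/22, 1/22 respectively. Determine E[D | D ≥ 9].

10

P(D ≥ 9) = 1/22.
Σ over the event: 10·1/22 = 5/11.
E[D | D ≥ 9] = (5/11) / (1/22) = 10.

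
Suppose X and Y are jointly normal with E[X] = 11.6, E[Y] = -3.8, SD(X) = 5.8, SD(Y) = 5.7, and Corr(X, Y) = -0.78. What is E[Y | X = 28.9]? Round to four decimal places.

E[Y | X=x] = μ_Y + ρ(σ_Y/σ_X)(x − μ_X) for jointly normal variables.
E[Y | X=28.9] = -3.8 + (-0.78)·(5.7/5.8)·(28.9 − (11.6)) = -3.8 + (-0.76655)·(17.3) = -17.0613.

-17.0613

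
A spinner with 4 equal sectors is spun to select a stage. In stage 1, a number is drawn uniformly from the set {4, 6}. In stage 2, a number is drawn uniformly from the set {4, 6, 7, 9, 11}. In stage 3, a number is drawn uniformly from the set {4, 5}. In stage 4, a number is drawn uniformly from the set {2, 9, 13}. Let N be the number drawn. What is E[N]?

E[N | stage 1] = (4+6)/2 = 5.
E[N | stage 2] = (4+6+7+9+11)/5 = 37/5.
E[N | stage 3] = (4+5)/2 = 9/2.
E[N | stage 4] = (2+9+13)/3 = 8.
By the law of total expectation,
E[N] = (1/4)·(5) + (1/4)·(37/5) + (1/4)·(9/2) + (1/4)·(8) = 249/40.

249/40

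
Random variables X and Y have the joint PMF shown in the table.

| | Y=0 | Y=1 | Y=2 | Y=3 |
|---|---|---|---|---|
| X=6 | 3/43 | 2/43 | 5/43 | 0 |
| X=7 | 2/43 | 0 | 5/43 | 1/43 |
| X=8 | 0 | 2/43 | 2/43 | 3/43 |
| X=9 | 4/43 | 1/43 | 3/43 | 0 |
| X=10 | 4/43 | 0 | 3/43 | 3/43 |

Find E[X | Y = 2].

P(Y = 2) = 18/43.
Σ X·P over the event = 6·(5/43) + 7·(5/43) + 8·(2/43) + 9·(3/43) + 10·(3/43) = 138/43.
E[X | Y = 2] = (138/43) / (18/43) = 23/3.

23/3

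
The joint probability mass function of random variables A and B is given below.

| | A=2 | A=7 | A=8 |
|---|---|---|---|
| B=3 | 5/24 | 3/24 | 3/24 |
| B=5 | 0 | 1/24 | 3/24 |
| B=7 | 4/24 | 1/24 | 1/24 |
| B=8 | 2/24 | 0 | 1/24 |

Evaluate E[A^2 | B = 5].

241/4

P(B = 5) = 1/6.
Σ A^2·P over the event = 49·(1/24) + 64·(3/24) = 241/24.
E[A^2 | B = 5] = (241/24) / (1/6) = 241/4.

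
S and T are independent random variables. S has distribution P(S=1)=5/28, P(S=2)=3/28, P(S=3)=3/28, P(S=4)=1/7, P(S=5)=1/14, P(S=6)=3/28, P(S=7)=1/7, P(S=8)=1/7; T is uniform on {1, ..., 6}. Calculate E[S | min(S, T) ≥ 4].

104/17

P(min(S, T) ≥ 4) = 17/56.
Summing S·P(x,y) over outcomes with min(S, T) ≥ 4 gives 13/7.
E[S | min(S, T) ≥ 4] = (13/7) / (17/56) = 104/17.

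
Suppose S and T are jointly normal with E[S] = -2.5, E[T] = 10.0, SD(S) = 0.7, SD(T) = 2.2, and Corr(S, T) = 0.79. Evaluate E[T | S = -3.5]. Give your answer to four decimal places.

The regression of T on S has slope ρ·σ_T/σ_S and passes through (μ_S, μ_T).
E[T | S=-3.5] = 10.0 + (0.79)·(2.2/0.7)·(-3.5 − (-2.5)) = 10.0 + (2.4829)·(-1) = 7.5171.

7.5171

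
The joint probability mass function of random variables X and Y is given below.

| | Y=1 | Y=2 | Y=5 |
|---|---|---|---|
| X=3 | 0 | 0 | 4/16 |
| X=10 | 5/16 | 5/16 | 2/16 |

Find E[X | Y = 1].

P(Y = 1) = 5/16.
Summing X·P(X=x,Y=y) over the conditioning event gives 25/8.
E[X | Y = 1] = (25/8) / (5/16) = 10.

10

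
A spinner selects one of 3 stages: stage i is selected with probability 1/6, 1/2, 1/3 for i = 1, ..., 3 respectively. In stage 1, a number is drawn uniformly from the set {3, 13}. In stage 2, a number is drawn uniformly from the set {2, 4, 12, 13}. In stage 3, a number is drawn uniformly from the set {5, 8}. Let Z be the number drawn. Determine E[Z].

E[Z | stage 1] = (3+13)/2 = 8.
E[Z | stage 2] = (2+4+12+13)/4 = 31/4.
E[Z | stage 3] = (5+8)/2 = 13/2.
E[Z] = (1/6)·(8) + (1/2)·(31/4) + (1/3)·(13/2) = 59/8.

59/8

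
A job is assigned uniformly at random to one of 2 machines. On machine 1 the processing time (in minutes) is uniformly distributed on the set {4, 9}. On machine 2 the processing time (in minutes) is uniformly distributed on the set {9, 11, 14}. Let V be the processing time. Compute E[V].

107/12

E[V | machine 1] = (4+9)/2 = 13/2.
E[V | machine 2] = (9+11+14)/3 = 34/3.
E[V] = (1/2)·(13/2) + (1/2)·(34/3) = 107/12.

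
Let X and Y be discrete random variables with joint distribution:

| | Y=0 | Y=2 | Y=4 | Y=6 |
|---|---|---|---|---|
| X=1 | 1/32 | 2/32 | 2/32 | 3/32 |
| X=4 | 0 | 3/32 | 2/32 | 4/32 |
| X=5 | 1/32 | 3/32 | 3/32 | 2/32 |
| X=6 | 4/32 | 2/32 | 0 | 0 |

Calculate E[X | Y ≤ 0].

5

P(Y ≤ 0) = 3/16.
Summing X·P(X=x,Y=y) over the conditioning event gives 15/16.
E[X | Y ≤ 0] = (15/16) / (3/16) = 5.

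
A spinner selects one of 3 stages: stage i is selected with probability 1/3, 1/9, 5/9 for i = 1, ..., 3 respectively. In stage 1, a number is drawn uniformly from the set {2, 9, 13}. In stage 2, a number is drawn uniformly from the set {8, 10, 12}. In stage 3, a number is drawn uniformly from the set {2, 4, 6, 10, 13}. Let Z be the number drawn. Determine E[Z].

23/3

E[Z | stage 1] = (2+9+13)/3 = 8.
E[Z | stage 2] = (8+10+12)/3 = 10.
E[Z | stage 3] = (2+4+6+10+13)/5 = 7.
By the law of total expectation,
E[Z] = (1/3)·(8) + (1/9)·(10) + (5/9)·(7) = 23/3.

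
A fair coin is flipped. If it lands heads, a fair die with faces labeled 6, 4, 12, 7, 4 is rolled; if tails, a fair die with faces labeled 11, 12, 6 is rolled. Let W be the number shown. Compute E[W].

E[W | heads] = (6+4+12+7+4)/5 = 33/5.
E[W | tails] = (11+12+6)/3 = 29/3.
By the law of total expectation,
E[W] = (1/2)·(33/5) + (1/2)·(29/3) = 122/15.

122/15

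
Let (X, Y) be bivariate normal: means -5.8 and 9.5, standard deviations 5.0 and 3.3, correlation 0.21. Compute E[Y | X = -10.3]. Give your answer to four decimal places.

8.8763

For a bivariate normal, E[Y | X=x] = μ_Y + ρ·(σ_Y/σ_X)·(x − μ_X).
E[Y | X=-10.3] = 9.5 + (0.21)·(3.3/5.0)·(-10.3 − (-5.8)) = 9.5 + (0.1386)·(-4.5) = 8.8763.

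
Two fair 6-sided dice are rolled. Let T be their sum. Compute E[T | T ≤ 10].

218/33

P(T ≤ 10) = 11/12.
E[T | T ≤ 10] = (109/18) / (11/12) = 218/33.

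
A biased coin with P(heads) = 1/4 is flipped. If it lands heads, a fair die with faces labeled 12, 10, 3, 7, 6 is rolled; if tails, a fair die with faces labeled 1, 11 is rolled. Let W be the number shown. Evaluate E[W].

32/5

E[W | heads] = (12+10+3+7+6)/5 = 38/5.
E[W | tails] = (1+11)/2 = 6.
By the law of total expectation,
E[W] = (1/4)·(38/5) + (3/4)·(6) = 32/5.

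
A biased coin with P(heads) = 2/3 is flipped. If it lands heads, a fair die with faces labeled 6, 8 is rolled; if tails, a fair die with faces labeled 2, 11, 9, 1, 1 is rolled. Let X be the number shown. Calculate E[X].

94/15

E[X | heads] = (6+8)/2 = 7.
E[X | tails] = (2+11+9+1+1)/5 = 24/5.
By the law of total expectation,
E[X] = (2/3)·(7) + (1/3)·(24/5) = 94/15.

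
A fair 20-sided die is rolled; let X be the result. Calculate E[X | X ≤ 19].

10

P(X ≤ 19) = 19/20.
E[X | X ≤ 19] = (19/2) / (19/20) = 10.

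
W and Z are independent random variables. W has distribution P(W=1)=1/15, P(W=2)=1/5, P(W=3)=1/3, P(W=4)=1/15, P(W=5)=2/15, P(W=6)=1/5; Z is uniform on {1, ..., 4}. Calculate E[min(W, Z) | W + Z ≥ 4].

P(W + Z ≥ 4) = 11/12.
Summing min(W,Z)·P(x,y) over outcomes with W + Z ≥ 4 gives 25/12.
E[min(W, Z) | W + Z ≥ 4] = (25/12) / (11/12) = 25/11.

25/11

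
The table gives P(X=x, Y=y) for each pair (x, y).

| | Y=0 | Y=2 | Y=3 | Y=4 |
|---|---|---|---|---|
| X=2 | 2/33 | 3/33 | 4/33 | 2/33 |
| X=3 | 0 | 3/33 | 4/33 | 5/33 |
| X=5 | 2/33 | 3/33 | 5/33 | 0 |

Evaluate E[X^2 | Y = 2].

P(Y = 2) = 3/11.
Σ X^2·P over the event = 4·(3/33) + 9·(3/33) + 25·(3/33) = 38/11.
E[X^2 | Y = 2] = (38/11) / (3/11) = 38/3.

38/3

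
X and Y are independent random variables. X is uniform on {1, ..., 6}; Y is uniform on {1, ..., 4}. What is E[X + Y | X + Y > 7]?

Outcomes with X + Y > 7: (4,4), (5,3), (5,4), (6,2), (6,3), (6,4), each with probability 1/24.
E[X + Y | X + Y > 7] = (8 + 8 + 9 + 8 + 9 + 10) / 6 = 26/3.

26/3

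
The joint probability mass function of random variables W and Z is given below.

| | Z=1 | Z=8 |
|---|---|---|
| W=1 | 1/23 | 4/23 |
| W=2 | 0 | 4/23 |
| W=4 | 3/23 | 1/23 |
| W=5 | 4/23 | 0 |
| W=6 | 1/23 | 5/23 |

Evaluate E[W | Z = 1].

13/3

P(Z = 1) = 9/23.
Σ W·P over the event = 1·(1/23) + 4·(3/23) + 5·(4/23) + 6·(1/23) = 39/23.
E[W | Z = 1] = (39/23) / (9/23) = 13/3.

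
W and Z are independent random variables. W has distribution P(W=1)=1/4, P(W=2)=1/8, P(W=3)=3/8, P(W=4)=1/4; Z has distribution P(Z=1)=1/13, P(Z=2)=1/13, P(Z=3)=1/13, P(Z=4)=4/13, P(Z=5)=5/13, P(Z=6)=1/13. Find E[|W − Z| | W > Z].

22/13

P(W > Z) = 1/8.
Summing |W−Z|·P(x,y) over outcomes with W > Z gives 11/52.
E[|W − Z| | W > Z] = (11/52) / (1/8) = 22/13.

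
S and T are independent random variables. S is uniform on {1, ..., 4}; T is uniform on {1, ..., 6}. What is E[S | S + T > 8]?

Outcomes with S + T > 8: (3,6), (4,5), (4,6), each with probability 1/24.
E[S | S + T > 8] = (3 + 4 + 4) / 3 = 11/3.

11/3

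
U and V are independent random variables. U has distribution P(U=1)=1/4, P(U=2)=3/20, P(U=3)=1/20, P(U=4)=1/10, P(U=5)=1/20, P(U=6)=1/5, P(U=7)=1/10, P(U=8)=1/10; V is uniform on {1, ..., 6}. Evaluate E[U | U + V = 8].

P(U + V = 8) = 13/120.
Summing U·P(x,y) over outcomes with U + V = 8 gives 1/2.
E[U | U + V = 8] = (1/2) / (13/120) = 60/13.

60/13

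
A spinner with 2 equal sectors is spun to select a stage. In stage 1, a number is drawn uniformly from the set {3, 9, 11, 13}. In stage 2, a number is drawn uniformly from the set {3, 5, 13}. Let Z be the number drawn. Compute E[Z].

8

E[Z | stage 1] = (3+9+11+13)/4 = 9.
E[Z | stage 2] = (3+5+13)/3 = 7.
E[Z] = (1/2)·(9) + (1/2)·(7) = 8.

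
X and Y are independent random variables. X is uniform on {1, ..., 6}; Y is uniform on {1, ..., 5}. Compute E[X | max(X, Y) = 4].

22/7

Outcomes with max(X, Y) = 4: (1,4), (2,4), (3,4), (4,1), (4,2), (4,3), (4,4), each with probability 1/30.
E[X | max(X, Y) = 4] = (1 + 2 + 3 + 4 + 4 + 4 + 4) / 7 = 22/7.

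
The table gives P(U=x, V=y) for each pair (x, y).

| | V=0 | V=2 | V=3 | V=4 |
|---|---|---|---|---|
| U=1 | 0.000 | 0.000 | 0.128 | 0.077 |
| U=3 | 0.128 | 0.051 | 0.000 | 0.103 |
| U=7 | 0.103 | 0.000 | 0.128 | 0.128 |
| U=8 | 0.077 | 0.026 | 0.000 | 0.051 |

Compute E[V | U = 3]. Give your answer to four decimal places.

P(U = 3) = 0.282.
Σ V·P over the event = 0·(0.128) + 2·(0.051) + 4·(0.103) = 0.514.
E[V | U = 3] = (0.514) / (0.282) = 1.8227.

1.8227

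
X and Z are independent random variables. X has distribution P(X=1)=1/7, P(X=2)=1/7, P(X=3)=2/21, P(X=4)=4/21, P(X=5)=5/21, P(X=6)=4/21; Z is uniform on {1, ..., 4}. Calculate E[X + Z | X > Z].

7

P(X > Z) = 55/84.
Summing (X+Z)·P(x,y) over outcomes with X > Z gives 55/12.
E[X + Z | X > Z] = (55/12) / (55/84) = 7.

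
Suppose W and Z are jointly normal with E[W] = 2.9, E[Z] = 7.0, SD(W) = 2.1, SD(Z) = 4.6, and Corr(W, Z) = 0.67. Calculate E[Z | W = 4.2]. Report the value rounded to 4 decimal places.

For a bivariate normal, E[Z | W=x] = μ_Z + ρ·(σ_Z/σ_W)·(x − μ_W).
E[Z | W=4.2] = 7.0 + (0.67)·(4.6/2.1)·(4.2 − (2.9)) = 7.0 + (1.4676)·(1.3) = 8.9079.

8.9079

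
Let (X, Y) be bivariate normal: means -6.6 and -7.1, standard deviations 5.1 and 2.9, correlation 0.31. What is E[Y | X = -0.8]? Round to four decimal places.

E[Y | X=x] = μ_Y + ρ(σ_Y/σ_X)(x − μ_X) for jointly normal variables.
E[Y | X=-0.8] = -7.1 + (0.31)·(2.9/5.1)·(-0.8 − (-6.6)) = -7.1 + (0.17627)·(5.8) = -6.0776.

-6.0776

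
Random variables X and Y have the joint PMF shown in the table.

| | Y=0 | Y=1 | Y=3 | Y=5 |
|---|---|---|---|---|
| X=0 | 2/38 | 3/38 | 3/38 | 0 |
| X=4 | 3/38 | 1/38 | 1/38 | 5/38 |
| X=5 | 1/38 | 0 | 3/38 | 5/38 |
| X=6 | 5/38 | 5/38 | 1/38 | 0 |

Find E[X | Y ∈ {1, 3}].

59/17

P(Y ∈ {1, 3}) = 17/38.
Summing X·P(X=x,Y=y) over the conditioning event gives 59/38.
E[X | Y ∈ {1, 3}] = (59/38) / (17/38) = 59/17.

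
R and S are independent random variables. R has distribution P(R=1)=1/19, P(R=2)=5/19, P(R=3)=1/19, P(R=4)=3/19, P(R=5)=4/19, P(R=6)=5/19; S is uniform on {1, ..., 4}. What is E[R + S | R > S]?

P(R > S) = 13/19.
Summing (R+S)·P(x,y) over outcomes with R > S gives 92/19.
E[R + S | R > S] = (92/19) / (13/19) = 92/13.

92/13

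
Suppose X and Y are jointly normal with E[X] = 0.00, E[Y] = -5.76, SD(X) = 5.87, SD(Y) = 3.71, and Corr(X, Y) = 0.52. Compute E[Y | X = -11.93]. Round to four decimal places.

For a bivariate normal, E[Y | X=x] = μ_Y + ρ·(σ_Y/σ_X)·(x − μ_X).
E[Y | X=-11.93] = -5.76 + (0.52)·(3.71/5.87)·(-11.93 − (0.00)) = -5.76 + (0.32865)·(-11.93) = -9.6808.

-9.6808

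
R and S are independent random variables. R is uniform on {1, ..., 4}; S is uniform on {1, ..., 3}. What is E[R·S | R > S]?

P(R > S) = 1/2.
Summing RS·P(x,y) over outcomes with R > S gives 35/12.
E[R·S | R > S] = (35/12) / (1/2) = 35/6.

35/6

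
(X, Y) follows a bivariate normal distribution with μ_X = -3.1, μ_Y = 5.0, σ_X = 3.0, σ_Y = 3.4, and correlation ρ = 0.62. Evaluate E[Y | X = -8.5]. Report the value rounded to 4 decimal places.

1.2056

The regression of Y on X has slope ρ·σ_Y/σ_X and passes through (μ_X, μ_Y).
E[Y | X=-8.5] = 5.0 + (0.62)·(3.4/3.0)·(-8.5 − (-3.1)) = 5.0 + (0.70267)·(-5.4) = 1.2056.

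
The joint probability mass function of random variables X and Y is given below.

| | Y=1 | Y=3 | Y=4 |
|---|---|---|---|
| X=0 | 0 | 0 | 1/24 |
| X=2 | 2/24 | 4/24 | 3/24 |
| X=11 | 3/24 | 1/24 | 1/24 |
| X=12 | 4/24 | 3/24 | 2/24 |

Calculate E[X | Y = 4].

41/7

P(Y = 4) = 7/24.
Σ X·P over the event = 0·(1/24) + 2·(3/24) + 11·(1/24) + 12·(2/24) = 41/24.
E[X | Y = 4] = (41/24) / (7/24) = 41/7.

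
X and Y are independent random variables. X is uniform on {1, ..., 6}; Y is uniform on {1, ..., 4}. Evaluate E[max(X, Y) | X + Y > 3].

P(X + Y > 3) = 7/8.
Summing max(X,Y)·P(x,y) over outcomes with X + Y > 3 gives 89/24.
E[max(X, Y) | X + Y > 3] = (89/24) / (7/8) = 89/21.

89/21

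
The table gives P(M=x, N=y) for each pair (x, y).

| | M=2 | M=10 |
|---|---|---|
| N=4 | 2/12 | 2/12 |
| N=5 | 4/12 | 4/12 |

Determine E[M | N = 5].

P(N = 5) = 2/3.
Σ M·P over the event = 2·(4/12) + 10·(4/12) = 4.
E[M | N = 5] = (4) / (2/3) = 6.

6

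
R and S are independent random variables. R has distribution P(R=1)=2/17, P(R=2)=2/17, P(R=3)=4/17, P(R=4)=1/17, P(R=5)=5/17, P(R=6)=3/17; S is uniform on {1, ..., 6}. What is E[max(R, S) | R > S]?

115/24

P(R > S) = 8/17.
Summing max(R,S)·P(x,y) over outcomes with R > S gives 115/51.
E[max(R, S) | R > S] = (115/51) / (8/17) = 115/24.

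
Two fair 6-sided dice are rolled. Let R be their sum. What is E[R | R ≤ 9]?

94/15

P(R ≤ 9) = 5/6.
Σ over the event: 2·1/36 + 3·1/18 + 4·1/12 + 5·1/9 + 6·5/36 + 7·1/6 + 8·5/36 + 9·1/9 = 47/9.
E[R | R ≤ 9] = (47/9) / (5/6) = 94/15.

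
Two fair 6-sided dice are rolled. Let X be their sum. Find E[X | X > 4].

P(X > 4) = 5/6.
Σ over the event: 5·1/9 + 6·5/36 + 7·1/6 + 8·5/36 + 9·1/9 + 10·1/12 + 11·1/18 + 12·1/36 = 58/9.
E[X | X > 4] = (58/9) / (5/6) = 116/15.

116/15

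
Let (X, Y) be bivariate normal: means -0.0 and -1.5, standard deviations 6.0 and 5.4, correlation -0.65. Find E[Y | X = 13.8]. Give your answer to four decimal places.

For a bivariate normal, E[Y | X=x] = μ_Y + ρ·(σ_Y/σ_X)·(x − μ_X).
E[Y | X=13.8] = -1.5 + (-0.65)·(5.4/6.0)·(13.8 − (-0.0)) = -1.5 + (-0.585)·(13.8) = -9.5730.

-9.5730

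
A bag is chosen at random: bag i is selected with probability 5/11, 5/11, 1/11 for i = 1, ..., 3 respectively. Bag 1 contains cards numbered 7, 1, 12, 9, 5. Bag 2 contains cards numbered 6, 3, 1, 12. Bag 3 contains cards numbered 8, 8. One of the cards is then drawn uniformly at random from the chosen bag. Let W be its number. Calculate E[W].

E[W | bag 1] = (7+1+12+9+5)/5 = 34/5.
E[W | bag 2] = (6+3+1+12)/4 = 11/2.
E[W | bag 3] = (8+8)/2 = 8.
E[W] = (5/11)·(34/5) + (5/11)·(11/2) + (1/11)·(8) = 139/22.

139/22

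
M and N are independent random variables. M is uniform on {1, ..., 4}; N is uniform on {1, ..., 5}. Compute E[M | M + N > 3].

P(M + N > 3) = 17/20.
Summing M·P(x,y) over outcomes with M + N > 3 gives 23/10.
E[M | M + N > 3] = (23/10) / (17/20) = 46/17.

46/17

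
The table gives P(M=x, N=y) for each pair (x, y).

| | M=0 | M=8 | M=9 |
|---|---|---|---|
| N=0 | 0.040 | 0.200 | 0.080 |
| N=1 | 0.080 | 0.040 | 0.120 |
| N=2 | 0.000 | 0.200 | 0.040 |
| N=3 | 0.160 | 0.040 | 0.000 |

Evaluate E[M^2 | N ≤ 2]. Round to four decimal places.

59.5000

P(N ≤ 2) = 0.800.
Σ M^2·P over the event = 0·(0.040) + 0·(0.080) + 64·(0.200) + 64·(0.040) + 64·(0.200) + 81·(0.080) + 81·(0.120) + 81·(0.040) = 47.600.
E[M^2 | N ≤ 2] = (47.600) / (0.800) = 59.5000.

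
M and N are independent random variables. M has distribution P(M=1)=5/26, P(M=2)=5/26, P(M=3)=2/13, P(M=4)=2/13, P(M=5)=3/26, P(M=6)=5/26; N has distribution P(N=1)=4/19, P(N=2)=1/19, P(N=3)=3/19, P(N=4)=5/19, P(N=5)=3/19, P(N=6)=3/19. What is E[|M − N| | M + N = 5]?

P(M + N = 5) = 30/247.
Summing |M−N|·P(x,y) over outcomes with M + N = 5 gives 71/247.
E[|M − N| | M + N = 5] = (71/247) / (30/247) = 71/30.

71/30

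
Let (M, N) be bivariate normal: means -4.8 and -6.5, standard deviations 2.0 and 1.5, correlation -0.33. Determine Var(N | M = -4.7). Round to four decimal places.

The conditional variance in a bivariate normal is σ_N²(1 − ρ²), independent of x.
Var(N | M=-4.7) = (1.5)²·(1 − (-0.33)²) = 2.25·0.8911 = 2.0050.

2.0050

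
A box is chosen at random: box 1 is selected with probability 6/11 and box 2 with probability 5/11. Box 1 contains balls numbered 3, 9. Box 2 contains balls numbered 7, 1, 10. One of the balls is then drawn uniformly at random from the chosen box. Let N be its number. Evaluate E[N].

6

E[N | box 1] = (3+9)/2 = 6.
E[N | box 2] = (7+1+10)/3 = 6.
E[N] = (6/11)·(6) + (5/11)·(6) = 6.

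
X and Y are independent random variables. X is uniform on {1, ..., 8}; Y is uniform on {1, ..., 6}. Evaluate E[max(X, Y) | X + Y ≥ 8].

173/27

P(X + Y ≥ 8) = 9/16.
Summing max(X,Y)·P(x,y) over outcomes with X + Y ≥ 8 gives 173/48.
E[max(X, Y) | X + Y ≥ 8] = (173/48) / (9/16) = 173/27.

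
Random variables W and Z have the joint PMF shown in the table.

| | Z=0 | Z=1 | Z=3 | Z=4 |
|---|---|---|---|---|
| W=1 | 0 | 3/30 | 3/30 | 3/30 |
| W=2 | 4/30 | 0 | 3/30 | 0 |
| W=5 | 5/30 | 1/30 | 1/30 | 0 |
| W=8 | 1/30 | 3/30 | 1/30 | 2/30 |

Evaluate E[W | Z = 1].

P(Z = 1) = 7/30.
Σ W·P over the event = 1·(3/30) + 5·(1/30) + 8·(3/30) = 16/15.
E[W | Z = 1] = (16/15) / (7/30) = 32/7.

32/7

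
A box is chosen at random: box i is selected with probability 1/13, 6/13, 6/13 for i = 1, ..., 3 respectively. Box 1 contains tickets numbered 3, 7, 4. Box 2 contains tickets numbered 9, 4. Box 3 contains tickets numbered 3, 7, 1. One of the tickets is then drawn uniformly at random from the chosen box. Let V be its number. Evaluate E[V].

197/39

E[V | box 1] = (3+7+4)/3 = 14/3.
E[V | box 2] = (9+4)/2 = 13/2.
E[V | box 3] = (3+7+1)/3 = 11/3.
By the law of total expectation,
E[V] = (1/13)·(14/3) + (6/13)·(13/2) + (6/13)·(11/3) = 197/39.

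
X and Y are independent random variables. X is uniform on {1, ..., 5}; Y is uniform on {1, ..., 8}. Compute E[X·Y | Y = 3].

9

Outcomes with Y = 3: (1,3), (2,3), (3,3), (4,3), (5,3), each with probability 1/40.
E[X·Y | Y = 3] = (3 + 6 + 9 + 12 + 15) / 5 = 9.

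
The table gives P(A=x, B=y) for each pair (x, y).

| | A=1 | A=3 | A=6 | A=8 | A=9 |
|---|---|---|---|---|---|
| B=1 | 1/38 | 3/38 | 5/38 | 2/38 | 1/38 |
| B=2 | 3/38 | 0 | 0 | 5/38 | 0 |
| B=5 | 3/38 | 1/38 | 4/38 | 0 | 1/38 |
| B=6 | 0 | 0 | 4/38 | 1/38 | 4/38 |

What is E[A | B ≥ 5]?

107/18

P(B ≥ 5) = 9/19.
Σ A·P over the event = 1·(3/38) + 3·(1/38) + 6·(4/38) + 6·(4/38) + 8·(1/38) + 9·(1/38) + 9·(4/38) = 107/38.
E[A | B ≥ 5] = (107/38) / (9/19) = 107/18.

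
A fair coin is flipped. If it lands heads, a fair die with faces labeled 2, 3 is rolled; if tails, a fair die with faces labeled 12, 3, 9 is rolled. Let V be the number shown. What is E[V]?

E[V | heads] = (2+3)/2 = 5/2.
E[V | tails] = (12+3+9)/3 = 8.
E[V] = (1/2)·(5/2) + (1/2)·(8) = 21/4.

21/4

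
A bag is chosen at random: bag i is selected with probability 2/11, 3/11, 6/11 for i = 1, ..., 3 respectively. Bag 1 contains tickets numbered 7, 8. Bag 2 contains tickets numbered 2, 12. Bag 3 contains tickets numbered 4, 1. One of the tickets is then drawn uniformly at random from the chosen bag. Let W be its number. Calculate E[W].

E[W | bag 1] = (7+8)/2 = 15/2.
E[W | bag 2] = (2+12)/2 = 7.
E[W | bag 3] = (4+1)/2 = 5/2.
By the law of total expectation,
E[W] = (2/11)·(15/2) + (3/11)·(7) + (6/11)·(5/2) = 51/11.

51/11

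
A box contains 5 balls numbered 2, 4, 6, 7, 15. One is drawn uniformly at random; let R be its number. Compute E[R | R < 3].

2

P(R < 3) = 1/5.
Σ over the event: 2·1/5 = 2/5.
E[R | R < 3] = (2/5) / (1/5) = 2.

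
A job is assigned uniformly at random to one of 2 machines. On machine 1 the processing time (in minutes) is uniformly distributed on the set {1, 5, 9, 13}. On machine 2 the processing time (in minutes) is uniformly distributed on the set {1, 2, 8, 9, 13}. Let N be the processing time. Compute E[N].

E[N | machine 1] = (1+5+9+13)/4 = 7.
E[N | machine 2] = (1+2+8+9+13)/5 = 33/5.
E[N] = (1/2)·(7) + (1/2)·(33/5) = 34/5.

34/5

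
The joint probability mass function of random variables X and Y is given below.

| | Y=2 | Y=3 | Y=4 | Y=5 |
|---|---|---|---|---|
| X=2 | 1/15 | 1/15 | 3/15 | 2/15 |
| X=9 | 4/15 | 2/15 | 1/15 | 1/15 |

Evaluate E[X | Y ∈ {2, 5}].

51/8

P(Y ∈ {2, 5}) = 8/15.
Σ X·P over the event = 2·(1/15) + 2·(2/15) + 9·(4/15) + 9·(1/15) = 17/5.
E[X | Y ∈ {2, 5}] = (17/5) / (8/15) = 51/8.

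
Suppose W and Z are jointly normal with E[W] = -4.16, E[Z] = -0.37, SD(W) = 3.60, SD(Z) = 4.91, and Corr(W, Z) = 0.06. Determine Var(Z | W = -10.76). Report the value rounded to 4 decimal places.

24.0213

Var(Z | W=x) = (1 − ρ²)·σ_Z².
Var(Z | W=-10.76) = (4.91)²·(1 − (0.06)²) = 24.1081·0.9964 = 24.0213.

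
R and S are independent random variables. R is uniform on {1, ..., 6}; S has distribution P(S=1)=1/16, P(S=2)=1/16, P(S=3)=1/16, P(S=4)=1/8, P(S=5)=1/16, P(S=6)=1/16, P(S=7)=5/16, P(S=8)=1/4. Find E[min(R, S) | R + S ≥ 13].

74/13

P(R + S ≥ 13) = 13/96.
Summing min(R,S)·P(x,y) over outcomes with R + S ≥ 13 gives 37/48.
E[min(R, S) | R + S ≥ 13] = (37/48) / (13/96) = 74/13.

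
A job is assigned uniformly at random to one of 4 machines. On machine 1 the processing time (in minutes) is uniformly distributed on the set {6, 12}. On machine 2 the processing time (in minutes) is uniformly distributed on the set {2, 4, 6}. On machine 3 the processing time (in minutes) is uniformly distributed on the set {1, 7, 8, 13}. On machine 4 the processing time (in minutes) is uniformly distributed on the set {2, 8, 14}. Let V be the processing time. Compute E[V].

E[V | machine 1] = (6+12)/2 = 9.
E[V | machine 2] = (2+4+6)/3 = 4.
E[V | machine 3] = (1+7+8+13)/4 = 29/4.
E[V | machine 4] = (2+8+14)/3 = 8.
E[V] = (1/4)·(9) + (1/4)·(4) + (1/4)·(29/4) + (1/4)·(8) = 113/16.

113/16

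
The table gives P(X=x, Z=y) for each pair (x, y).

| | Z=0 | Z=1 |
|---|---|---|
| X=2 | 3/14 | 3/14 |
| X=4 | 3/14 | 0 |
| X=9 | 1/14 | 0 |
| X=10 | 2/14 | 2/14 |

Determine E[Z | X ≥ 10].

1/2

P(X ≥ 10) = 2/7.
Summing Z·P(X=x,Z=y) over the conditioning event gives 1/7.
E[Z | X ≥ 10] = (1/7) / (2/7) = 1/2.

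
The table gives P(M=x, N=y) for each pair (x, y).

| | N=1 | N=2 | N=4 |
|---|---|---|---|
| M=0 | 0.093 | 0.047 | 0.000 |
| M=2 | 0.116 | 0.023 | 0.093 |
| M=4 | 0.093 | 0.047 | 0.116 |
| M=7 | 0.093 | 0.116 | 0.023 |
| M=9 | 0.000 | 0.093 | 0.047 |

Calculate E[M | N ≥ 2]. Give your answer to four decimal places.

P(N ≥ 2) = 0.605.
Summing M·P(M=x,N=y) over the conditioning event gives 3.117.
E[M | N ≥ 2] = (3.117) / (0.605) = 5.1521.

5.1521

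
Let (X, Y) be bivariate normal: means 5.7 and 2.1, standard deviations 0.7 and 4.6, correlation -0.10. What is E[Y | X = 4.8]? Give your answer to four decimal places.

2.6914

E[Y | X=x] = μ_Y + ρ(σ_Y/σ_X)(x − μ_X) for jointly normal variables.
E[Y | X=4.8] = 2.1 + (-0.10)·(4.6/0.7)·(4.8 − (5.7)) = 2.1 + (-0.65714)·(-0.9) = 2.6914.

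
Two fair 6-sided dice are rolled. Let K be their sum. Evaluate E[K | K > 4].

116/15

P(K > 4) = 5/6.
Σ over the event: 5·1/9 + 6·5/36 + 7·1/6 + 8·5/36 + 9·1/9 + 10·1/12 + 11·1/18 + 12·1/36 = 58/9.
E[K | K > 4] = (58/9) / (5/6) = 116/15.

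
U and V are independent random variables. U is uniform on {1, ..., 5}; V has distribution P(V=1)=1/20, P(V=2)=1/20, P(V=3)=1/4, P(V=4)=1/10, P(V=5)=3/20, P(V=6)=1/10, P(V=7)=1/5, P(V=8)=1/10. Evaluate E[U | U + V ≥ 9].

147/40

P(U + V ≥ 9) = 2/5.
Summing U·P(x,y) over outcomes with U + V ≥ 9 gives 147/100.
E[U | U + V ≥ 9] = (147/100) / (2/5) = 147/40.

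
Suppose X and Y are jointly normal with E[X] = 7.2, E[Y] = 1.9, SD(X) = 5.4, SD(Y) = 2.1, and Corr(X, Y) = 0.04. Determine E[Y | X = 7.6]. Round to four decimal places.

For a bivariate normal, E[Y | X=x] = μ_Y + ρ·(σ_Y/σ_X)·(x − μ_X).
E[Y | X=7.6] = 1.9 + (0.04)·(2.1/5.4)·(7.6 − (7.2)) = 1.9 + (0.015556)·(0.4) = 1.9062.

1.9062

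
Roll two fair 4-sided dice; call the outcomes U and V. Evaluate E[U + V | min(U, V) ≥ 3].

7

Outcomes with min(U, V) ≥ 3: (3,3), (3,4), (4,3), (4,4), each with probability 1/16.
E[U + V | min(U, V) ≥ 3] = (6 + 7 + 7 + 8) / 4 = 7.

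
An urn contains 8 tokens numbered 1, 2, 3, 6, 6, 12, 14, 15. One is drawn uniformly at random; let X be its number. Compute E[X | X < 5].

P(X < 5) = 3/8.
Σ over the event: 1·1/8 + 2·1/8 + 3·1/8 = 3/4.
E[X | X < 5] = (3/4) / (3/8) = 2.

2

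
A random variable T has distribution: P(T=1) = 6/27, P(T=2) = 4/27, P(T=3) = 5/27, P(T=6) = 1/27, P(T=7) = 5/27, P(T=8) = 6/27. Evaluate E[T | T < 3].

P(T < 3) = 10/27.
Σ over the event: 1·2/9 + 2·4/27 = 14/27.
E[T | T < 3] = (14/27) / (10/27) = 7/5.

7/5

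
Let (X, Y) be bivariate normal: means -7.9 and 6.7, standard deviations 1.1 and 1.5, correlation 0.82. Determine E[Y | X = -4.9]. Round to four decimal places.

The regression of Y on X has slope ρ·σ_Y/σ_X and passes through (μ_X, μ_Y).
E[Y | X=-4.9] = 6.7 + (0.82)·(1.5/1.1)·(-4.9 − (-7.9)) = 6.7 + (1.11818)·(3) = 10.0545.

10.0545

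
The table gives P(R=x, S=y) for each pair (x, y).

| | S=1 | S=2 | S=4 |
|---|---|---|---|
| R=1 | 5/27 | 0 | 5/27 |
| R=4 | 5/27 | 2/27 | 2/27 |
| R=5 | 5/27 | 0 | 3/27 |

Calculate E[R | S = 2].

P(S = 2) = 2/27.
Σ R·P over the event = 4·(2/27) = 8/27.
E[R | S = 2] = (8/27) / (2/27) = 4.

4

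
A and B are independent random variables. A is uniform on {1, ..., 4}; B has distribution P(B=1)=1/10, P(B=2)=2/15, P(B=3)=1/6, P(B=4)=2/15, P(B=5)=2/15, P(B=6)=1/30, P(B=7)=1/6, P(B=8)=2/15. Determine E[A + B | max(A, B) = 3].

P(max(A, B) = 3) = 11/60.
Summing (A+B)·P(x,y) over outcomes with max(A, B) = 3 gives 107/120.
E[A + B | max(A, B) = 3] = (107/120) / (11/60) = 107/22.

107/22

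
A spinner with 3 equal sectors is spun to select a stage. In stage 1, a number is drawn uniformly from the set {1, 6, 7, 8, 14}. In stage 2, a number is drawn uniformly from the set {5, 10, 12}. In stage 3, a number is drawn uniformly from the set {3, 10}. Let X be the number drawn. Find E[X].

227/30

E[X | stage 1] = (1+6+7+8+14)/5 = 36/5.
E[X | stage 2] = (5+10+12)/3 = 9.
E[X | stage 3] = (3+10)/2 = 13/2.
E[X] = (1/3)·(36/5) + (1/3)·(9) + (1/3)·(13/2) = 227/30.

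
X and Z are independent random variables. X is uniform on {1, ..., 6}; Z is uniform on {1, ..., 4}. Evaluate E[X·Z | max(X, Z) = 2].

P(max(X, Z) = 2) = 1/8.
Summing XZ·P(x,y) over outcomes with max(X, Z) = 2 gives 1/3.
E[X·Z | max(X, Z) = 2] = (1/3) / (1/8) = 8/3.

8/3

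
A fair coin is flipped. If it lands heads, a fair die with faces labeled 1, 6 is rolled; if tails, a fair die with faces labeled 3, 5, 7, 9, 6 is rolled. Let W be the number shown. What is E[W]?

E[W | heads] = (1+6)/2 = 7/2.
E[W | tails] = (3+5+7+9+6)/5 = 6.
By the law of total expectation,
E[W] = (1/2)·(7/2) + (1/2)·(6) = 19/4.

19/4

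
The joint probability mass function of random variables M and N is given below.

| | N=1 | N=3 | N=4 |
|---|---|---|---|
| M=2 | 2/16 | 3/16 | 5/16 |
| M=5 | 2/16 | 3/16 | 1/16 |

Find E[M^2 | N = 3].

29/2

P(N = 3) = 3/8.
Σ M^2·P over the event = 4·(3/16) + 25·(3/16) = 87/16.
E[M^2 | N = 3] = (87/16) / (3/8) = 29/2.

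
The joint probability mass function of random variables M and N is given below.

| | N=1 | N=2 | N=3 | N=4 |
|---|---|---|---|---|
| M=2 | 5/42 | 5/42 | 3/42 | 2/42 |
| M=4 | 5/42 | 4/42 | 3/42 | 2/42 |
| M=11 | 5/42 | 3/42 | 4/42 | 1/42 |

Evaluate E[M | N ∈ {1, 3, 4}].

P(N ∈ {1, 3, 4}) = 5/7.
Summing M·P(M=x,N=y) over the conditioning event gives 85/21.
E[M | N ∈ {1, 3, 4}] = (85/21) / (5/7) = 17/3.

17/3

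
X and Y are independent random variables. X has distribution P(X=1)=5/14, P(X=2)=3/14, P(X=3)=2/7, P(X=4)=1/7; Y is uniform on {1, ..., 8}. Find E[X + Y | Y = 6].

115/14

P(Y = 6) = 1/8.
Summing (X+Y)·P(x,y) over outcomes with Y = 6 gives 115/112.
E[X + Y | Y = 6] = (115/112) / (1/8) = 115/14.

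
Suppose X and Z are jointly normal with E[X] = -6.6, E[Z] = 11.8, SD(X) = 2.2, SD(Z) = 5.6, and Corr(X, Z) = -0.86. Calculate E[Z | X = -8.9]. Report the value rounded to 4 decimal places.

16.8349

The regression of Z on X has slope ρ·σ_Z/σ_X and passes through (μ_X, μ_Z).
E[Z | X=-8.9] = 11.8 + (-0.86)·(5.6/2.2)·(-8.9 − (-6.6)) = 11.8 + (-2.1891)·(-2.3) = 16.8349.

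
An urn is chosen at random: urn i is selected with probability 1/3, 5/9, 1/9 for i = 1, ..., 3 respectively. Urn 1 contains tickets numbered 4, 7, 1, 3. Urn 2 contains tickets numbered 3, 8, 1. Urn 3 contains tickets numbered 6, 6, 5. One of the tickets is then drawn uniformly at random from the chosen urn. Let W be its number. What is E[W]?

E[W | urn 1] = (4+7+1+3)/4 = 15/4.
E[W | urn 2] = (3+8+1)/3 = 4.
E[W | urn 3] = (6+6+5)/3 = 17/3.
By the law of total expectation,
E[W] = (1/3)·(15/4) + (5/9)·(4) + (1/9)·(17/3) = 443/108.

443/108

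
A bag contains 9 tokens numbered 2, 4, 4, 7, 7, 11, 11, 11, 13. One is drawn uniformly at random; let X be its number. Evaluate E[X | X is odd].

P(X is odd) = 2/3.
Σ over the event: 7·2/9 + 11·1/3 + 13·1/9 = 20/3.
E[X | X is odd] = (20/3) / (2/3) = 10.

10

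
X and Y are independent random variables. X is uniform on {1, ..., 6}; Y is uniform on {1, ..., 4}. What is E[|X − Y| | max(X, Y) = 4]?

12/7

P(max(X, Y) = 4) = 7/24.
Summing |X−Y|·P(x,y) over outcomes with max(X, Y) = 4 gives 1/2.
E[|X − Y| | max(X, Y) = 4] = (1/2) / (7/24) = 12/7.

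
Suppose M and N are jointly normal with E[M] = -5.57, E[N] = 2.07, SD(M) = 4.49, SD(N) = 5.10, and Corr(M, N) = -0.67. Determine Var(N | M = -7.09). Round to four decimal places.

Var(N | M=x) = (1 − ρ²)·σ_N².
Var(N | M=-7.09) = (5.10)²·(1 − (-0.67)²) = 26.01·0.5511 = 14.3341.

14.3341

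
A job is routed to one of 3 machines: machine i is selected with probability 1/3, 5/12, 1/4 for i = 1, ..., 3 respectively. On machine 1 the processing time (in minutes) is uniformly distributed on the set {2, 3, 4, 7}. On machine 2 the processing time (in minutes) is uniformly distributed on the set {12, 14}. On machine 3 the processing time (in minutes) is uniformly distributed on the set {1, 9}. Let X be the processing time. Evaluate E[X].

8

E[X | machine 1] = (2+3+4+7)/4 = 4.
E[X | machine 2] = (12+14)/2 = 13.
E[X | machine 3] = (1+9)/2 = 5.
E[X] = (1/3)·(4) + (5/12)·(13) + (1/4)·(5) = 8.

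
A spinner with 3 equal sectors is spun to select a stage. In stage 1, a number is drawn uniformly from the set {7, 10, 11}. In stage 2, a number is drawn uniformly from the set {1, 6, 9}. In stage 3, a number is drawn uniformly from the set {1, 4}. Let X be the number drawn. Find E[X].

103/18

E[X | stage 1] = (7+10+11)/3 = 28/3.
E[X | stage 2] = (1+6+9)/3 = 16/3.
E[X | stage 3] = (1+4)/2 = 5/2.
E[X] = (1/3)·(28/3) + (1/3)·(16/3) + (1/3)·(5/2) = 103/18.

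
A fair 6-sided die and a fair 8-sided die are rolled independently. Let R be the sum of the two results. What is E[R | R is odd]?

8

P(R is odd) = 1/2.
Σ over the event: 3·1/24 + 5·1/12 + 7·1/8 + 9·1/8 + 11·1/12 + 13·1/24 = 4.
E[R | R is odd] = (4) / (1/2) = 8.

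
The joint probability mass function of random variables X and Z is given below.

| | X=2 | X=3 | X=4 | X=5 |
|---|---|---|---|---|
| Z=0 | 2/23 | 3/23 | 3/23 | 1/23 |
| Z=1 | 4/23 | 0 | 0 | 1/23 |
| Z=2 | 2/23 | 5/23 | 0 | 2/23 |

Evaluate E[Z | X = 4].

P(X = 4) = 3/23.
Σ Z·P over the event = 0·(3/23) = 0.
E[Z | X = 4] = (0) / (3/23) = 0.

0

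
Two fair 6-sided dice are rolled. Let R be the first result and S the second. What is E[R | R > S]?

14/3

P(R > S) = 5/12.
Summing R·P(x,y) over outcomes with R > S gives 35/18.
E[R | R > S] = (35/18) / (5/12) = 14/3.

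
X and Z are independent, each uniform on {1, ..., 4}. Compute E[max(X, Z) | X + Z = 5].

Outcomes with X + Z = 5: (1,4), (2,3), (3,2), (4,1), each with probability 1/16.
E[max(X, Z) | X + Z = 5] = (4 + 3 + 3 + 4) / 4 = 7/2.

7/2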